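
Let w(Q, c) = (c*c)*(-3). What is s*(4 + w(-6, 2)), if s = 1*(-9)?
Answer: 72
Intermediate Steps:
w(Q, c) = -3*c² (w(Q, c) = c²*(-3) = -3*c²)
s = -9
s*(4 + w(-6, 2)) = -9*(4 - 3*2²) = -9*(4 - 3*4) = -9*(4 - 12) = -9*(-8) = 72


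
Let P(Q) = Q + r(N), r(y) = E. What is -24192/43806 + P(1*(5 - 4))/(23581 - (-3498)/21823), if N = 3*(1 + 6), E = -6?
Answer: -296530123681/536739962423 ≈ -0.55247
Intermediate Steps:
N = 21 (N = 3*7 = 21)
r(y) = -6
P(Q) = -6 + Q (P(Q) = Q - 6 = -6 + Q)
-24192/43806 + P(1*(5 - 4))/(23581 - (-3498)/21823) = -24192/43806 + (-6 + 1*(5 - 4))/(23581 - (-3498)/21823) = -24192*1/43806 + (-6 + 1*1)/(23581 - (-3498)/21823) = -576/1043 + (-6 + 1)/(23581 - 1*(-3498/21823)) = -576/1043 - 5/(23581 + 3498/21823) = -576/1043 - 5/514611661/21823 = -576/1043 - 5*21823/514611661 = -576/1043 - 109115/514611661 = -296530123681/536739962423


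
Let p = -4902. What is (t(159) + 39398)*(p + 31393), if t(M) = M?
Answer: 1047904487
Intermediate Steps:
(t(159) + 39398)*(p + 31393) = (159 + 39398)*(-4902 + 31393) = 39557*26491 = 1047904487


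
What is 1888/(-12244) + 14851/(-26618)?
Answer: -58022607/81477698 ≈ -0.71213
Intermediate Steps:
1888/(-12244) + 14851/(-26618) = 1888*(-1/12244) + 14851*(-1/26618) = -472/3061 - 14851/26618 = -58022607/81477698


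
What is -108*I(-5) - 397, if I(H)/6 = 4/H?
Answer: 607/5 ≈ 121.40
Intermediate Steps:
I(H) = 24/H (I(H) = 6*(4/H) = 24/H)
-108*I(-5) - 397 = -2592/(-5) - 397 = -2592*(-1)/5 - 397 = -108*(-24/5) - 397 = 2592/5 - 397 = 607/5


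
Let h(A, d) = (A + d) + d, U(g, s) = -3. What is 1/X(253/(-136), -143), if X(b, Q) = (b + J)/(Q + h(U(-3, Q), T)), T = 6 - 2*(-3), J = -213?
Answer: 16592/29221 ≈ 0.56781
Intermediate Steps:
T = 12 (T = 6 + 6 = 12)
h(A, d) = A + 2*d
X(b, Q) = (-213 + b)/(21 + Q) (X(b, Q) = (b - 213)/(Q + (-3 + 2*12)) = (-213 + b)/(Q + (-3 + 24)) = (-213 + b)/(Q + 21) = (-213 + b)/(21 + Q))
1/X(253/(-136), -143) = 1/((-213 + 253/(-136))/(21 - 143)) = 1/((-213 + 253*(-1/136))/(-122)) = 1/(-(-213 - 253/136)/122) = 1/(-1/122*(-29221/136)) = 1/(29221/16592) = 16592/29221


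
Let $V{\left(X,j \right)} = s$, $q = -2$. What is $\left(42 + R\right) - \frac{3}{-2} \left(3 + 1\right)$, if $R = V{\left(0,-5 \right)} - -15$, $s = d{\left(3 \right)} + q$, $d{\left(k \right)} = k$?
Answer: $348$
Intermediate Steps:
$s = 1$ ($s = 3 - 2 = 1$)
$V{\left(X,j \right)} = 1$
$R = 16$ ($R = 1 - -15 = 1 + 15 = 16$)
$\left(42 + R\right) - \frac{3}{-2} \left(3 + 1\right) = \left(42 + 16\right) - \frac{3}{-2} \left(3 + 1\right) = 58 \left(-3\right) \left(- \frac{1}{2}\right) 4 = 58 \cdot \frac{3}{2} \cdot 4 = 58 \cdot 6 = 348$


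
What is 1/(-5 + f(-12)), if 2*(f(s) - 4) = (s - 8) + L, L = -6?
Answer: -1/14 ≈ -0.071429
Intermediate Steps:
f(s) = -3 + s/2 (f(s) = 4 + ((s - 8) - 6)/2 = 4 + ((-8 + s) - 6)/2 = 4 + (-14 + s)/2 = 4 + (-7 + s/2) = -3 + s/2)
1/(-5 + f(-12)) = 1/(-5 + (-3 + (1/2)*(-12))) = 1/(-5 + (-3 - 6)) = 1/(-5 - 9) = 1/(-14) = -1/14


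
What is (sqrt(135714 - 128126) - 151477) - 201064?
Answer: -352541 + 2*sqrt(1897) ≈ -3.5245e+5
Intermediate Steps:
(sqrt(135714 - 128126) - 151477) - 201064 = (sqrt(7588) - 151477) - 201064 = (2*sqrt(1897) - 151477) - 201064 = (-151477 + 2*sqrt(1897)) - 201064 = -352541 + 2*sqrt(1897)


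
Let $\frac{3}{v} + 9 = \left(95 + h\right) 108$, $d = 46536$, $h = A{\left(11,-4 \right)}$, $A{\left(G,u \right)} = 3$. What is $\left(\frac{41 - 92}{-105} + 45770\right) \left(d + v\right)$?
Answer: $\frac{87595235700589}{41125} \approx 2.13 \cdot 10^{9}$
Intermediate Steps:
$h = 3$
$v = \frac{1}{3525}$ ($v = \frac{3}{-9 + \left(95 + 3\right) 108} = \frac{3}{-9 + 98 \cdot 108} = \frac{3}{-9 + 10584} = \frac{3}{10575} = 3 \cdot \frac{1}{10575} = \frac{1}{3525} \approx 0.00028369$)
$\left(\frac{41 - 92}{-105} + 45770\right) \left(d + v\right) = \left(\frac{41 - 92}{-105} + 45770\right) \left(46536 + \frac{1}{3525}\right) = \left(\left(- \frac{1}{105}\right) \left(-51\right) + 45770\right) \frac{164039401}{3525} = \left(\frac{17}{35} + 45770\right) \frac{164039401}{3525} = \frac{1601967}{35} \cdot \frac{164039401}{3525} = \frac{87595235700589}{41125}$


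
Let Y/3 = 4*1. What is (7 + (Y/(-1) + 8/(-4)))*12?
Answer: -84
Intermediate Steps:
Y = 12 (Y = 3*(4*1) = 3*4 = 12)
(7 + (Y/(-1) + 8/(-4)))*12 = (7 + (12/(-1) + 8/(-4)))*12 = (7 + (12*(-1) + 8*(-¼)))*12 = (7 + (-12 - 2))*12 = (7 - 14)*12 = -7*12 = -84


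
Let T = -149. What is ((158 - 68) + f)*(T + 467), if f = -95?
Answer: -1590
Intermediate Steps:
((158 - 68) + f)*(T + 467) = ((158 - 68) - 95)*(-149 + 467) = (90 - 95)*318 = -5*318 = -1590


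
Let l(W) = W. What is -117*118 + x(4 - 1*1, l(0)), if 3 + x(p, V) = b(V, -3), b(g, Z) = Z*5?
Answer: -13824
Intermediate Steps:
b(g, Z) = 5*Z
x(p, V) = -18 (x(p, V) = -3 + 5*(-3) = -3 - 15 = -18)
-117*118 + x(4 - 1*1, l(0)) = -117*118 - 18 = -13806 - 18 = -13824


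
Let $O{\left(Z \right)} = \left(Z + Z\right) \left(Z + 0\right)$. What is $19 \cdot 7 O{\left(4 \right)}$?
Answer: $4256$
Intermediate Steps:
$O{\left(Z \right)} = 2 Z^{2}$ ($O{\left(Z \right)} = 2 Z Z = 2 Z^{2}$)
$19 \cdot 7 O{\left(4 \right)} = 19 \cdot 7 \cdot 2 \cdot 4^{2} = 133 \cdot 2 \cdot 16 = 133 \cdot 32 = 4256$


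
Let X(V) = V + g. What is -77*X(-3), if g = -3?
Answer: 462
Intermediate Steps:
X(V) = -3 + V (X(V) = V - 3 = -3 + V)
-77*X(-3) = -77*(-3 - 3) = -77*(-6) = 462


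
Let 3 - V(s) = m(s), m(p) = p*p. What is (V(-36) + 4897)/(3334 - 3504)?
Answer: -106/5 ≈ -21.200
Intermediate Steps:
m(p) = p**2
V(s) = 3 - s**2
(V(-36) + 4897)/(3334 - 3504) = ((3 - 1*(-36)**2) + 4897)/(3334 - 3504) = ((3 - 1*1296) + 4897)/(-170) = ((3 - 1296) + 4897)*(-1/170) = (-1293 + 4897)*(-1/170) = 3604*(-1/170) = -106/5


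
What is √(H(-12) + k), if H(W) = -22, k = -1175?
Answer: 3*I*√133 ≈ 34.598*I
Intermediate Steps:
√(H(-12) + k) = √(-22 - 1175) = √(-1197) = 3*I*√133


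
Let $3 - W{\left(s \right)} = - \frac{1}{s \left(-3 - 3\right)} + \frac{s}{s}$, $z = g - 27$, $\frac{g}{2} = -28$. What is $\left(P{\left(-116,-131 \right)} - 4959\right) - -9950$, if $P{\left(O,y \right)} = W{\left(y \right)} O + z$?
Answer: $\frac{1837610}{393} \approx 4675.9$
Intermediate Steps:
$g = -56$ ($g = 2 \left(-28\right) = -56$)
$z = -83$ ($z = -56 - 27 = -83$)
$W{\left(s \right)} = 2 - \frac{1}{6 s}$ ($W{\left(s \right)} = 3 - \left(- \frac{1}{s \left(-3 - 3\right)} + \frac{s}{s}\right) = 3 - \left(- \frac{1}{s \left(-6\right)} + 1\right) = 3 - \left(- \frac{1}{\left(-6\right) s} + 1\right) = 3 - \left(- \frac{-1}{6 s} + 1\right) = 3 - \left(\frac{1}{6 s} + 1\right) = 3 - \left(1 + \frac{1}{6 s}\right) = 2 - \frac{1}{6 s}$)
$P{\left(O,y \right)} = -83 + O \left(2 - \frac{1}{6 y}\right)$ ($P{\left(O,y \right)} = \left(2 - \frac{1}{6 y}\right) O - 83 = O \left(2 - \frac{1}{6 y}\right) - 83 = -83 + O \left(2 - \frac{1}{6 y}\right)$)
$\left(P{\left(-116,-131 \right)} - 4959\right) - -9950 = \left(\left(-83 + 2 \left(-116\right) - - \frac{58}{3 \left(-131\right)}\right) - 4959\right) - -9950 = \left(\left(-83 - 232 - \left(- \frac{58}{3}\right) \left(- \frac{1}{131}\right)\right) - 4959\right) + 9950 = \left(\left(-83 - 232 - \frac{58}{393}\right) - 4959\right) + 9950 = \left(- \frac{123853}{393} - 4959\right) + 9950 = - \frac{2072740}{393} + 9950 = \frac{1837610}{393}$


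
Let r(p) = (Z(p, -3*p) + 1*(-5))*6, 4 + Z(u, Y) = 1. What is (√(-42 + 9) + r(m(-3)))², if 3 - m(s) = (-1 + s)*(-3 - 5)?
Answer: (48 - I*√33)² ≈ 2271.0 - 551.48*I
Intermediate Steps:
Z(u, Y) = -3 (Z(u, Y) = -4 + 1 = -3)
m(s) = -5 + 8*s (m(s) = 3 - (-1 + s)*(-3 - 5) = 3 - (-1 + s)*(-8) = 3 - (8 - 8*s) = 3 + (-8 + 8*s) = -5 + 8*s)
r(p) = -48 (r(p) = (-3 + 1*(-5))*6 = (-3 - 5)*6 = -8*6 = -48)
(√(-42 + 9) + r(m(-3)))² = (√(-42 + 9) - 48)² = (√(-33) - 48)² = (I*√33 - 48)² = (-48 + I*√33)²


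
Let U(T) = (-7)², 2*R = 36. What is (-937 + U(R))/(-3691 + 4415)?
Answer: -222/181 ≈ -1.2265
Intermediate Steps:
R = 18 (R = (½)*36 = 18)
U(T) = 49
(-937 + U(R))/(-3691 + 4415) = (-937 + 49)/(-3691 + 4415) = -888/724 = -888*1/724 = -222/181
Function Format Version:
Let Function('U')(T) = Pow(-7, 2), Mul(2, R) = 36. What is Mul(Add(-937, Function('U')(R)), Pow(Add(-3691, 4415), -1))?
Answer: Rational(-222, 181) ≈ -1.2265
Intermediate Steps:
R = 18 (R = Mul(Rational(1, 2), 36) = 18)
Function('U')(T) = 49
Mul(Add(-937, Function('U')(R)), Pow(Add(-3691, 4415), -1)) = Mul(Add(-937, 49), Pow(Add(-3691, 4415), -1)) = Mul(-888, Pow(724, -1)) = Mul(-888, Rational(1, 724)) = Rational(-222, 181)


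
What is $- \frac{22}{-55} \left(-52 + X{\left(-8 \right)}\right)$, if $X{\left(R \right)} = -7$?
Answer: $- \frac{118}{5} \approx -23.6$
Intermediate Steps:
$- \frac{22}{-55} \left(-52 + X{\left(-8 \right)}\right) = - \frac{22}{-55} \left(-52 - 7\right) = \left(-22\right) \left(- \frac{1}{55}\right) \left(-59\right) = \frac{2}{5} \left(-59\right) = - \frac{118}{5}$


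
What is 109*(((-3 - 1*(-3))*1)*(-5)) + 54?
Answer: 54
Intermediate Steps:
109*(((-3 - 1*(-3))*1)*(-5)) + 54 = 109*(((-3 + 3)*1)*(-5)) + 54 = 109*((0*1)*(-5)) + 54 = 109*(0*(-5)) + 54 = 109*0 + 54 = 0 + 54 = 54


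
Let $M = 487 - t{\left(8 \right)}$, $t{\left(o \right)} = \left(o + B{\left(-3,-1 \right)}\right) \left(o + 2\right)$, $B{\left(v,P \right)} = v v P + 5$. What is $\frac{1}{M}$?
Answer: $\frac{1}{447} \approx 0.0022371$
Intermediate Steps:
$B{\left(v,P \right)} = 5 + P v^{2}$ ($B{\left(v,P \right)} = v^{2} P + 5 = P v^{2} + 5 = 5 + P v^{2}$)
$t{\left(o \right)} = \left(-4 + o\right) \left(2 + o\right)$ ($t{\left(o \right)} = \left(o + \left(5 - \left(-3\right)^{2}\right)\right) \left(o + 2\right) = \left(o + \left(5 - 9\right)\right) \left(2 + o\right) = \left(o - 4\right) \left(2 + o\right) = \left(-4 + o\right) \left(2 + o\right)$)
$M = 447$ ($M = 487 - \left(-8 + 8^{2} - 16\right) = 487 - \left(-8 + 64 - 16\right) = 487 - 40 = 447$)
$\frac{1}{M} = \frac{1}{447}$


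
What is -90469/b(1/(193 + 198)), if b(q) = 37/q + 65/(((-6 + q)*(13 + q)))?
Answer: -215713921724/34493069479 ≈ -6.2538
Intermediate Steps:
b(q) = 37/q + 65/((-6 + q)*(13 + q)) (b(q) = 37/q + 65*(1/((-6 + q)*(13 + q))) = 37/q + 65/((-6 + q)*(13 + q)))
-90469/b(1/(193 + 198)) = -90469*(-78 + (1/(193 + 198))² + 7/(193 + 198))/((193 + 198)*(-2886 + 37*(1/(193 + 198))² + 324/(193 + 198))) = -90469*(-78 + (1/391)² + 7/391)/(391*(-2886 + 37*(1/391)² + 324/391)) = -90469*(-78 + (1/391)² + 7*(1/391))/(391*(-2886 + 37*(1/391)² + 324*(1/391))) = -90469*(-78 + 1/152881 + 7/391)/(391*(-2886 + 37*(1/152881) + 324/391)) = -90469*(-11921980/(59776471*(-2886 + 37/152881 + 324/391))) = -90469/(391*(-152881/11921980)*(-441087845/152881)) = -90469/34493069479/2384396 = -90469*2384396/34493069479 = -215713921724/34493069479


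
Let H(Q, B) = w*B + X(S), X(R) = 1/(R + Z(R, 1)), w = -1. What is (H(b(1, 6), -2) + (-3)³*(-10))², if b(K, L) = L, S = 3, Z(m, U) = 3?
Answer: 2666689/36 ≈ 74075.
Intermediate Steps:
X(R) = 1/(3 + R) (X(R) = 1/(R + 3) = 1/(3 + R))
H(Q, B) = ⅙ - B (H(Q, B) = -B + 1/(3 + 3) = -B + 1/6 = -B + ⅙ = ⅙ - B)
(H(b(1, 6), -2) + (-3)³*(-10))² = ((⅙ - 1*(-2)) + (-3)³*(-10))² = ((⅙ + 2) - 27*(-10))² = (13/6 + 270)² = (1633/6)² = 2666689/36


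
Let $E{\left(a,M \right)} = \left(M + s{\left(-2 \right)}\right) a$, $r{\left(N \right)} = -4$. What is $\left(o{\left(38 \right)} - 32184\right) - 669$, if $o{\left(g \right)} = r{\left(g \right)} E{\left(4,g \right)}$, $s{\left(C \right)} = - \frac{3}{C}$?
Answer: $-33485$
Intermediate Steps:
$E{\left(a,M \right)} = a \left(\frac{3}{2} + M\right)$ ($E{\left(a,M \right)} = \left(M - \frac{3}{-2}\right) a = \left(M - - \frac{3}{2}\right) a = \left(M + \frac{3}{2}\right) a = \left(\frac{3}{2} + M\right) a = a \left(\frac{3}{2} + M\right)$)
$o{\left(g \right)} = -24 - 16 g$ ($o{\left(g \right)} = - 4 \cdot \frac{1}{2} \cdot 4 \left(3 + 2 g\right) = - 4 \left(6 + 4 g\right) = -24 - 16 g$)
$\left(o{\left(38 \right)} - 32184\right) - 669 = \left(\left(-24 - 608\right) - 32184\right) - 669 = \left(-632 - 32184\right) - 669 = -32816 - 669 = -33485$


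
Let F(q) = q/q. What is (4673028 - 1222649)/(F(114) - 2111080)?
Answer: -58481/35781 ≈ -1.6344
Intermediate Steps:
F(q) = 1
(4673028 - 1222649)/(F(114) - 2111080) = (4673028 - 1222649)/(1 - 2111080) = 3450379/(-2111079) = 3450379*(-1/2111079) = -58481/35781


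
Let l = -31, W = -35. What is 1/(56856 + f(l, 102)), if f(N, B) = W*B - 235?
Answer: 1/53051 ≈ 1.8850e-5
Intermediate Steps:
f(N, B) = -235 - 35*B (f(N, B) = -35*B - 235 = -235 - 35*B)
1/(56856 + f(l, 102)) = 1/(56856 + (-235 - 35*102)) = 1/(56856 + (-235 - 3570)) = 1/(56856 - 3805) = 1/53051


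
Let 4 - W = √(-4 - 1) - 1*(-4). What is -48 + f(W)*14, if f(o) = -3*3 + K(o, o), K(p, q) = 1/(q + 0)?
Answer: -174 + 14*I*√5/5 ≈ -174.0 + 6.261*I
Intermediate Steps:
K(p, q) = 1/q
W = -I*√5 (W = 4 - (√(-4 - 1) - 1*(-4)) = 4 - (√(-5) + 4) = 4 - (I*√5 + 4) = 4 - (4 + I*√5) = 4 + (-4 - I*√5) = -I*√5 ≈ -2.2361*I)
f(o) = -9 + 1/o (f(o) = -3*3 + 1/o = -9 + 1/o)
-48 + f(W)*14 = -48 + (-9 + 1/(-I*√5))*14 = -48 + (-9 + I*√5/5)*14 = -48 + (-126 + 14*I*√5/5) = -174 + 14*I*√5/5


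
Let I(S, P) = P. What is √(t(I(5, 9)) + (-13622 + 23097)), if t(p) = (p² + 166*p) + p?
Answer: √11059 ≈ 105.16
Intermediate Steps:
t(p) = p² + 167*p
√(t(I(5, 9)) + (-13622 + 23097)) = √(9*(167 + 9) + (-13622 + 23097)) = √(9*176 + 9475) = √(1584 + 9475) = √11059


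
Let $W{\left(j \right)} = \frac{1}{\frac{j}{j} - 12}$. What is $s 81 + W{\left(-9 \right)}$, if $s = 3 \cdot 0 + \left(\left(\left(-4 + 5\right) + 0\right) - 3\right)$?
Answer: $- \frac{1783}{11} \approx -162.09$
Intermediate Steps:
$W{\left(j \right)} = - \frac{1}{11}$ ($W{\left(j \right)} = \frac{1}{1 - 12} = \frac{1}{-11} = - \frac{1}{11}$)
$s = -2$ ($s = 0 + \left(\left(1 + 0\right) - 3\right) = 0 + \left(1 - 3\right) = 0 - 2 = -2$)
$s 81 + W{\left(-9 \right)} = \left(-2\right) 81 - \frac{1}{11} = -162 - \frac{1}{11} = - \frac{1783}{11}$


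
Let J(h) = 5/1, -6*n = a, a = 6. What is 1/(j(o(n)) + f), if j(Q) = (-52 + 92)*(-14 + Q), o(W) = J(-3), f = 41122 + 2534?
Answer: 1/43296 ≈ 2.3097e-5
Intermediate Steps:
f = 43656
n = -1 (n = -1/6*6 = -1)
J(h) = 5 (J(h) = 5*1 = 5)
o(W) = 5
j(Q) = -560 + 40*Q (j(Q) = 40*(-14 + Q) = -560 + 40*Q)
1/(j(o(n)) + f) = 1/((-560 + 40*5) + 43656) = 1/((-560 + 200) + 43656) = 1/(-360 + 43656) = 1/43296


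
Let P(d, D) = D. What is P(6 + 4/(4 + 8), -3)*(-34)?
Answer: 102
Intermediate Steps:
P(6 + 4/(4 + 8), -3)*(-34) = -3*(-34) = 102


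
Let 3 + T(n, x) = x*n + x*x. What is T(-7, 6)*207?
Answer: -1863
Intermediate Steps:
T(n, x) = -3 + x**2 + n*x (T(n, x) = -3 + (x*n + x*x) = -3 + (n*x + x**2) = -3 + (x**2 + n*x) = -3 + x**2 + n*x)
T(-7, 6)*207 = (-3 + 6**2 - 7*6)*207 = (-3 + 36 - 42)*207 = -9*207 = -1863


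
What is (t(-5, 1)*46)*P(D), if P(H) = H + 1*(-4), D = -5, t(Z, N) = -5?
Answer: 2070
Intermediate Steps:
P(H) = -4 + H (P(H) = H - 4 = -4 + H)
(t(-5, 1)*46)*P(D) = (-5*46)*(-4 - 5) = -230*(-9) = 2070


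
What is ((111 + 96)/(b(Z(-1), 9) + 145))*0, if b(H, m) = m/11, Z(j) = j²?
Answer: 0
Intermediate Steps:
b(H, m) = m/11 (b(H, m) = m*(1/11) = m/11)
((111 + 96)/(b(Z(-1), 9) + 145))*0 = ((111 + 96)/((1/11)*9 + 145))*0 = (207/(9/11 + 145))*0 = (207/(1604/11))*0 = (207*(11/1604))*0 = (2277/1604)*0 = 0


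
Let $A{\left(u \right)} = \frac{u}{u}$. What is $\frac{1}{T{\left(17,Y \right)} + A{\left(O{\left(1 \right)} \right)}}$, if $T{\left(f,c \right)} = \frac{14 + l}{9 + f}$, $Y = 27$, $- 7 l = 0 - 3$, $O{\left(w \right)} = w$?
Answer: $\frac{182}{283} \approx 0.64311$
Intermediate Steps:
$l = \frac{3}{7}$ ($l = - \frac{0 - 3}{7} = \left(- \frac{1}{7}\right) \left(-3\right) = \frac{3}{7} \approx 0.42857$)
$A{\left(u \right)} = 1$
$T{\left(f,c \right)} = \frac{101}{7 \left(9 + f\right)}$ ($T{\left(f,c \right)} = \frac{14 + \frac{3}{7}}{9 + f} = \frac{101}{7 \left(9 + f\right)}$)
$\frac{1}{T{\left(17,Y \right)} + A{\left(O{\left(1 \right)} \right)}} = \frac{1}{\frac{101}{7 \left(9 + 17\right)} + 1} = \frac{1}{\frac{101}{7 \cdot 26} + 1} = \frac{1}{\frac{101}{7} \cdot \frac{1}{26} + 1} = \frac{1}{\frac{101}{182} + 1} = \frac{1}{\frac{283}{182}} = \frac{182}{283}$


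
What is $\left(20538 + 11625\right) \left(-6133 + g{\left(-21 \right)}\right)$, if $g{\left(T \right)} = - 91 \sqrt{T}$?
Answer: $-197255679 - 2926833 i \sqrt{21} \approx -1.9726 \cdot 10^{8} - 1.3412 \cdot 10^{7} i$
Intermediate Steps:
$\left(20538 + 11625\right) \left(-6133 + g{\left(-21 \right)}\right) = \left(20538 + 11625\right) \left(-6133 - 91 \sqrt{-21}\right) = 32163 \left(-6133 - 91 i \sqrt{21}\right) = -197255679 - 2926833 i \sqrt{21}$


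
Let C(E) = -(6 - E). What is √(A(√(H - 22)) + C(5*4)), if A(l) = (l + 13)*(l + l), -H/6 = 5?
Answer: √(-90 + 52*I*√13) ≈ 7.6802 + 12.206*I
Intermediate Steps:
H = -30 (H = -6*5 = -30)
C(E) = -6 + E
A(l) = 2*l*(13 + l) (A(l) = (13 + l)*(2*l) = 2*l*(13 + l))
√(A(√(H - 22)) + C(5*4)) = √(2*√(-30 - 22)*(13 + √(-30 - 22)) + (-6 + 5*4)) = √(2*√(-52)*(13 + √(-52)) + (-6 + 20)) = √(2*(2*I*√13)*(13 + 2*I*√13) + 14) = √(4*I*√13*(13 + 2*I*√13) + 14) = √(14 + 4*I*√13*(13 + 2*I*√13))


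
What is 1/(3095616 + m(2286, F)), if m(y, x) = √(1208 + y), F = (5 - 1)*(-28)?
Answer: 1547808/4791419207981 - √3494/9582838415962 ≈ 3.2303e-7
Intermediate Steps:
F = -112 (F = 4*(-28) = -112)
1/(3095616 + m(2286, F)) = 1/(3095616 + √(1208 + 2286)) = 1/(3095616 + √3494)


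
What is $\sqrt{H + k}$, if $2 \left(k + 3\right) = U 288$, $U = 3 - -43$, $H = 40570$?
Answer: $\sqrt{47191} \approx 217.23$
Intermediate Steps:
$U = 46$ ($U = 3 + 43 = 46$)
$k = 6621$ ($k = -3 + \frac{46 \cdot 288}{2} = -3 + \frac{1}{2} \cdot 13248 = -3 + 6624 = 6621$)
$\sqrt{H + k} = \sqrt{40570 + 6621} = \sqrt{47191}$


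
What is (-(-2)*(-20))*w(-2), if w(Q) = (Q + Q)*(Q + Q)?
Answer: -640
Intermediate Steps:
w(Q) = 4*Q**2 (w(Q) = (2*Q)*(2*Q) = 4*Q**2)
(-(-2)*(-20))*w(-2) = (-(-2)*(-20))*(4*(-2)**2) = (-2*20)*(4*4) = -40*16 = -640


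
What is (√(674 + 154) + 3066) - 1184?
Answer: 1882 + 6*√23 ≈ 1910.8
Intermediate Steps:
(√(674 + 154) + 3066) - 1184 = (√828 + 3066) - 1184 = (6*√23 + 3066) - 1184 = (3066 + 6*√23) - 1184 = 1882 + 6*√23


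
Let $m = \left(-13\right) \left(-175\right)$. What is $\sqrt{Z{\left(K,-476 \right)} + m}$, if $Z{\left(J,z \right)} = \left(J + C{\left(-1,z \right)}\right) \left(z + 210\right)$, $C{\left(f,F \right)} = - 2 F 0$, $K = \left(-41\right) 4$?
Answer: $\sqrt{45899} \approx 214.24$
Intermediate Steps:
$K = -164$
$C{\left(f,F \right)} = 0$
$m = 2275$
$Z{\left(J,z \right)} = J \left(210 + z\right)$ ($Z{\left(J,z \right)} = \left(J + 0\right) \left(z + 210\right) = J \left(210 + z\right)$)
$\sqrt{Z{\left(K,-476 \right)} + m} = \sqrt{- 164 \left(210 - 476\right) + 2275} = \sqrt{\left(-164\right) \left(-266\right) + 2275} = \sqrt{43624 + 2275} = \sqrt{45899}$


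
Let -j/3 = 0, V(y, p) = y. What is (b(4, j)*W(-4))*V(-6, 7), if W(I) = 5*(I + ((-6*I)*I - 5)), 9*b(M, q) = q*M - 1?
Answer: -350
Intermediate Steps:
j = 0 (j = -3*0 = 0)
b(M, q) = -⅑ + M*q/9 (b(M, q) = (q*M - 1)/9 = (M*q - 1)/9 = (-1 + M*q)/9 = -⅑ + M*q/9)
W(I) = -25 - 30*I² + 5*I (W(I) = 5*(I + (-6*I² - 5)) = 5*(I + (-5 - 6*I²)) = 5*(-5 + I - 6*I²) = -25 - 30*I² + 5*I)
(b(4, j)*W(-4))*V(-6, 7) = ((-⅑ + (⅑)*4*0)*(-25 - 30*(-4)² + 5*(-4)))*(-6) = ((-⅑ + 0)*(-25 - 30*16 - 20))*(-6) = -(-25 - 480 - 20)/9*(-6) = -⅑*(-525)*(-6) = (175/3)*(-6) = -350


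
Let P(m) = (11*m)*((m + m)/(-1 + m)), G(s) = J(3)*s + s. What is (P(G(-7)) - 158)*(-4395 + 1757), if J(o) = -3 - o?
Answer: -28461382/17 ≈ -1.6742e+6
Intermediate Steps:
G(s) = -5*s (G(s) = (-3 - 1*3)*s + s = (-3 - 3)*s + s = -6*s + s = -5*s)
P(m) = 22*m**2/(-1 + m) (P(m) = (11*m)*((2*m)/(-1 + m)) = (11*m)*(2*m/(-1 + m)) = 22*m**2/(-1 + m))
(P(G(-7)) - 158)*(-4395 + 1757) = (22*(-5*(-7))**2/(-1 - 5*(-7)) - 158)*(-4395 + 1757) = (22*35**2/(-1 + 35) - 158)*(-2638) = (22*1225/34 - 158)*(-2638) = (22*1225*(1/34) - 158)*(-2638) = (13475/17 - 158)*(-2638) = (10789/17)*(-2638) = -28461382/17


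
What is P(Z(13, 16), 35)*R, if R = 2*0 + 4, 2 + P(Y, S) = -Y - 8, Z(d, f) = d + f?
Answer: -156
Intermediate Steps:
P(Y, S) = -10 - Y (P(Y, S) = -2 + (-Y - 8) = -2 + (-8 - Y) = -10 - Y)
R = 4 (R = 0 + 4 = 4)
P(Z(13, 16), 35)*R = (-10 - (13 + 16))*4 = (-10 - 1*29)*4 = (-10 - 29)*4 = -39*4 = -156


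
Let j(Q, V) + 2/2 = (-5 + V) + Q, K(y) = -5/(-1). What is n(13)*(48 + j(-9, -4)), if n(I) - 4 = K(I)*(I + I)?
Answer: 3886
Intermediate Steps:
K(y) = 5 (K(y) = -5*(-1) = 5)
n(I) = 4 + 10*I (n(I) = 4 + 5*(I + I) = 4 + 5*(2*I) = 4 + 10*I)
j(Q, V) = -6 + Q + V (j(Q, V) = -1 + ((-5 + V) + Q) = -1 + (-5 + Q + V) = -6 + Q + V)
n(13)*(48 + j(-9, -4)) = (4 + 10*13)*(48 + (-6 - 9 - 4)) = (4 + 130)*(48 - 19) = 134*29 = 3886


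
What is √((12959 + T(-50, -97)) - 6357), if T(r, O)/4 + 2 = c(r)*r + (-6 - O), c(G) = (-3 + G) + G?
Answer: 3*√3062 ≈ 166.01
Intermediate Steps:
c(G) = -3 + 2*G
T(r, O) = -32 - 4*O + 4*r*(-3 + 2*r) (T(r, O) = -8 + 4*((-3 + 2*r)*r + (-6 - O)) = -8 + 4*(r*(-3 + 2*r) + (-6 - O)) = -8 + 4*(-6 - O + r*(-3 + 2*r)) = -8 + (-24 - 4*O + 4*r*(-3 + 2*r)) = -32 - 4*O + 4*r*(-3 + 2*r))
√((12959 + T(-50, -97)) - 6357) = √((12959 + (-32 - 4*(-97) + 4*(-50)*(-3 + 2*(-50)))) - 6357) = √((12959 + (-32 + 388 + 4*(-50)*(-3 - 100))) - 6357) = √((12959 + (-32 + 388 + 4*(-50)*(-103))) - 6357) = √((12959 + (-32 + 388 + 20600)) - 6357) = √((12959 + 20956) - 6357) = √(33915 - 6357) = √27558 = 3*√3062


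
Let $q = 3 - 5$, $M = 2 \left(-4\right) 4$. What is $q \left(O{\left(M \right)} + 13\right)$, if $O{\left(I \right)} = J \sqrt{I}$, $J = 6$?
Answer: $-26 - 48 i \sqrt{2} \approx -26.0 - 67.882 i$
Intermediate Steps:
$M = -32$ ($M = \left(-8\right) 4 = -32$)
$O{\left(I \right)} = 6 \sqrt{I}$
$q = -2$
$q \left(O{\left(M \right)} + 13\right) = - 2 \left(6 \sqrt{-32} + 13\right) = - 2 \left(6 \cdot 4 i \sqrt{2} + 13\right) = - 2 \left(24 i \sqrt{2} + 13\right) = - 2 \left(13 + 24 i \sqrt{2}\right) = -26 - 48 i \sqrt{2}$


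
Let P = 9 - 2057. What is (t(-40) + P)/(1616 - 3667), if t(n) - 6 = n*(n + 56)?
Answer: 2682/2051 ≈ 1.3077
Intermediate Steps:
P = -2048
t(n) = 6 + n*(56 + n) (t(n) = 6 + n*(n + 56) = 6 + n*(56 + n))
(t(-40) + P)/(1616 - 3667) = ((6 + (-40)**2 + 56*(-40)) - 2048)/(1616 - 3667) = ((6 + 1600 - 2240) - 2048)/(-2051) = (-634 - 2048)*(-1/2051) = -2682*(-1/2051) = 2682/2051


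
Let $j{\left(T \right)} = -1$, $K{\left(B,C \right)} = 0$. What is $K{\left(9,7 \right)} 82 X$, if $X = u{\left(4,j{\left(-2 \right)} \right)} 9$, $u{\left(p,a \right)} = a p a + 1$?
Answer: $0$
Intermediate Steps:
$u{\left(p,a \right)} = 1 + p a^{2}$ ($u{\left(p,a \right)} = p a^{2} + 1 = 1 + p a^{2}$)
$X = 45$ ($X = \left(1 + 4 \left(-1\right)^{2}\right) 9 = \left(1 + 4 \cdot 1\right) 9 = \left(1 + 4\right) 9 = 5 \cdot 9 = 45$)
$K{\left(9,7 \right)} 82 X = 0 \cdot 82 \cdot 45 = 0 \cdot 45 = 0$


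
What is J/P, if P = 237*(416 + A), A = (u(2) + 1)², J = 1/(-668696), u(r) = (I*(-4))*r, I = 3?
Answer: -1/149764499640 ≈ -6.6772e-12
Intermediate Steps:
u(r) = -12*r (u(r) = (3*(-4))*r = -12*r)
J = -1/668696 ≈ -1.4954e-6
A = 529 (A = (-12*2 + 1)² = (-24 + 1)² = (-23)² = 529)
P = 223965 (P = 237*(416 + 529) = 237*945 = 223965)
J/P = -1/668696/223965 = -1/668696*1/223965 = -1/149764499640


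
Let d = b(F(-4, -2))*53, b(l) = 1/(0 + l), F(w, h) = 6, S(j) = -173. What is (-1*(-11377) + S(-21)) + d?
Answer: 67277/6 ≈ 11213.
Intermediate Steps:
b(l) = 1/l
d = 53/6 ≈ 8.8333
(-1*(-11377) + S(-21)) + d = (-1*(-11377) - 173) + 53/6 = (11377 - 173) + 53/6 = 11204 + 53/6 = 67277/6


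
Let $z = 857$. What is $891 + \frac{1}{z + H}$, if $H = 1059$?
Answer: $\frac{1707157}{1916} \approx 891.0$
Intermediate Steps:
$891 + \frac{1}{z + H} = 891 + \frac{1}{857 + 1059} = 891 + \frac{1}{1916} = \frac{1707157}{1916}$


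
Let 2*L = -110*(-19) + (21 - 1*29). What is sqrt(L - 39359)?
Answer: 7*I*sqrt(782) ≈ 195.75*I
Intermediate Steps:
L = 1041 (L = (-110*(-19) + (21 - 1*29))/2 = (2090 + (21 - 29))/2 = (2090 - 8)/2 = (1/2)*2082 = 1041)
sqrt(L - 39359) = sqrt(1041 - 39359) = sqrt(-38318) = 7*I*sqrt(782)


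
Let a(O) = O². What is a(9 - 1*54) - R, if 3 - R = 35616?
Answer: 37638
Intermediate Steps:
R = -35613 (R = 3 - 1*35616 = 3 - 35616 = -35613)
a(9 - 1*54) - R = (9 - 1*54)² - 1*(-35613) = (9 - 54)² + 35613 = (-45)² + 35613 = 2025 + 35613 = 37638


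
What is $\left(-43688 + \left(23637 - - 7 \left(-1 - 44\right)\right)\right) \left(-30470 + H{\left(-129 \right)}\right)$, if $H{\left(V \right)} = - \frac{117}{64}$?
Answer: $\frac{19858856051}{32} \approx 6.2059 \cdot 10^{8}$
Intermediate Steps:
$H{\left(V \right)} = - \frac{117}{64}$ ($H{\left(V \right)} = \left(-117\right) \frac{1}{64} = - \frac{117}{64}$)
$\left(-43688 + \left(23637 - - 7 \left(-1 - 44\right)\right)\right) \left(-30470 + H{\left(-129 \right)}\right) = \left(-43688 + \left(23637 - - 7 \left(-1 - 44\right)\right)\right) \left(-30470 - \frac{117}{64}\right) = \left(-43688 + \left(23637 - \left(-7\right) \left(-45\right)\right)\right) \left(- \frac{1950197}{64}\right) = \left(-43688 + \left(23637 - 315\right)\right) \left(- \frac{1950197}{64}\right) = \left(-43688 + 23322\right) \left(- \frac{1950197}{64}\right) = \left(-20366\right) \left(- \frac{1950197}{64}\right) = \frac{19858856051}{32}$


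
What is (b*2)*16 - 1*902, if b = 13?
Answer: -486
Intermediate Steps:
(b*2)*16 - 1*902 = (13*2)*16 - 1*902 = 26*16 - 902 = 416 - 902 = -486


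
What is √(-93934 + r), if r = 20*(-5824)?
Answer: I*√210414 ≈ 458.71*I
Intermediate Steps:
r = -116480
√(-93934 + r) = √(-93934 - 116480) = √(-210414) = I*√210414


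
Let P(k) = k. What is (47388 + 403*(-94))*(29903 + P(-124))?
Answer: 283079174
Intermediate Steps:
(47388 + 403*(-94))*(29903 + P(-124)) = (47388 + 403*(-94))*(29903 - 124) = (47388 - 37882)*29779 = 9506*29779 = 283079174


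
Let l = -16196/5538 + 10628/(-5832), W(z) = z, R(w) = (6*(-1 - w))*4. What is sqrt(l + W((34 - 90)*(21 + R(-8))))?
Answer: I*sqrt(26304829338970)/49842 ≈ 102.9*I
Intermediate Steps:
R(w) = -24 - 24*w (R(w) = (-6 - 6*w)*4 = -24 - 24*w)
l = -6388039/1345734 (l = -16196*1/5538 + 10628*(-1/5832) = -8098/2769 - 2657/1458 = -6388039/1345734 ≈ -4.7469)
sqrt(l + W((34 - 90)*(21 + R(-8)))) = sqrt(-6388039/1345734 + (34 - 90)*(21 + (-24 - 24*(-8)))) = sqrt(-6388039/1345734 - 56*(21 + (-24 + 192))) = sqrt(-6388039/1345734 - 56*(21 + 168)) = sqrt(-6388039/1345734 - 56*189) = sqrt(-6388039/1345734 - 10584) = sqrt(-14249636695/1345734) = I*sqrt(26304829338970)/49842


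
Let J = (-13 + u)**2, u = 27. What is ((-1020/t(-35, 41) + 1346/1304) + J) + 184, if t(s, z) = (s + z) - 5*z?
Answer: 50103207/129748 ≈ 386.16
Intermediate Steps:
t(s, z) = s - 4*z
J = 196 (J = (-13 + 27)**2 = 14**2 = 196)
((-1020/t(-35, 41) + 1346/1304) + J) + 184 = ((-1020/(-35 - 4*41) + 1346/1304) + 196) + 184 = ((-1020/(-35 - 164) + 1346*(1/1304)) + 196) + 184 = ((-1020/(-199) + 673/652) + 196) + 184 = ((-1020*(-1/199) + 673/652) + 196) + 184 = ((1020/199 + 673/652) + 196) + 184 = (798967/129748 + 196) + 184 = 26229575/129748 + 184 = 50103207/129748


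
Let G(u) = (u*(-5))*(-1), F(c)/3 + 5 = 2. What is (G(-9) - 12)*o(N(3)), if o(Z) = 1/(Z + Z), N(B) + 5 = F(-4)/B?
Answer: 57/16 ≈ 3.5625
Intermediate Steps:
F(c) = -9 (F(c) = -15 + 3*2 = -15 + 6 = -9)
N(B) = -5 - 9/B
o(Z) = 1/(2*Z)
G(u) = 5*u (G(u) = -5*u*(-1) = 5*u)
(G(-9) - 12)*o(N(3)) = (5*(-9) - 12)*(1/(2*(-5 - 9/3))) = (-45 - 12)*(1/(2*(-5 - 9*1/3))) = -57/(2*(-5 - 3)) = -57/(2*(-8)) = -57*(-1)/(2*8) = -57*(-1/16) = 57/16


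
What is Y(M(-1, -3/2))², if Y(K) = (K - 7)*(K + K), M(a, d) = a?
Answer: 256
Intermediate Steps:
Y(K) = 2*K*(-7 + K) (Y(K) = (-7 + K)*(2*K) = 2*K*(-7 + K))
Y(M(-1, -3/2))² = (2*(-1)*(-7 - 1))² = (2*(-1)*(-8))² = 16² = 256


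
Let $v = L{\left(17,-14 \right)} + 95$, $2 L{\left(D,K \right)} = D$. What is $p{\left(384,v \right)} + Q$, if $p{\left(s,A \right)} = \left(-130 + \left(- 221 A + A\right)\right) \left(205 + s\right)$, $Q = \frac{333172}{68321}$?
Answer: $- \frac{921520146928}{68321} \approx -1.3488 \cdot 10^{7}$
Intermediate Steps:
$L{\left(D,K \right)} = \frac{D}{2}$
$Q = \frac{333172}{68321}$ ($Q = 333172 \cdot \frac{1}{68321} = \frac{333172}{68321} \approx 4.8766$)
$v = \frac{207}{2}$ ($v = \frac{1}{2} \cdot 17 + 95 = \frac{17}{2} + 95 = \frac{207}{2} \approx 103.5$)
$p{\left(s,A \right)} = \left(-130 - 220 A\right) \left(205 + s\right)$
$p{\left(384,v \right)} + Q = \left(-26650 - 4667850 - 49920 - 22770 \cdot 384\right) + \frac{333172}{68321} = \left(-26650 - 4667850 - 49920 - 8743680\right) + \frac{333172}{68321} = -13488100 + \frac{333172}{68321} = - \frac{921520146928}{68321}$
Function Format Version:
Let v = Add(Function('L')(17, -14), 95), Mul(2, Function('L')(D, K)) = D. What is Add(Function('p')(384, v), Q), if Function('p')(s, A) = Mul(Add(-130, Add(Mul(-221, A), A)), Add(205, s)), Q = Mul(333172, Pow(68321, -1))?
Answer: Rational(-921520146928, 68321) ≈ -1.3488e+7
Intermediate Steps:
Function('L')(D, K) = Mul(Rational(1, 2), D)
Q = Rational(333172, 68321) (Q = Mul(333172, Rational(1, 68321)) = Rational(333172, 68321) ≈ 4.8766)
v = Rational(207, 2) (v = Add(Mul(Rational(1, 2), 17), 95) = Add(Rational(17, 2), 95) = Rational(207, 2) ≈ 103.50)
Function('p')(s, A) = Mul(Add(-130, Mul(-220, A)), Add(205, s))
Add(Function('p')(384, v), Q) = Add(Add(-26650, Mul(-45100, Rational(207, 2)), Mul(-130, 384), Mul(-220, Rational(207, 2), 384)), Rational(333172, 68321)) = Add(Add(-26650, -4667850, -49920, -8743680), Rational(333172, 68321)) = Add(-13488100, Rational(333172, 68321)) = Rational(-921520146928, 68321)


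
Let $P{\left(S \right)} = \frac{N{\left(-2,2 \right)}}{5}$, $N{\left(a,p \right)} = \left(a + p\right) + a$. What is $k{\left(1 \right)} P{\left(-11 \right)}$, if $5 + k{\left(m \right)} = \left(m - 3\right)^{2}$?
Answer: $\frac{2}{5} \approx 0.4$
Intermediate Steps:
$k{\left(m \right)} = -5 + \left(-3 + m\right)^{2}$ ($k{\left(m \right)} = -5 + \left(m - 3\right)^{2} = -5 + \left(-3 + m\right)^{2}$)
$N{\left(a,p \right)} = p + 2 a$
$P{\left(S \right)} = - \frac{2}{5}$ ($P{\left(S \right)} = \frac{2 + 2 \left(-2\right)}{5} = \left(2 - 4\right) \frac{1}{5} = \left(-2\right) \frac{1}{5} = - \frac{2}{5}$)
$k{\left(1 \right)} P{\left(-11 \right)} = \left(-5 + \left(-3 + 1\right)^{2}\right) \left(- \frac{2}{5}\right) = \left(-5 + \left(-2\right)^{2}\right) \left(- \frac{2}{5}\right) = \left(-5 + 4\right) \left(- \frac{2}{5}\right) = \left(-1\right) \left(- \frac{2}{5}\right) = \frac{2}{5}$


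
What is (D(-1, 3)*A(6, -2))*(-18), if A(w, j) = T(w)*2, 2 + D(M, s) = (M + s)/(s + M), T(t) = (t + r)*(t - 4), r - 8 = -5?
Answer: 648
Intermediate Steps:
r = 3 (r = 8 - 5 = 3)
T(t) = (-4 + t)*(3 + t) (T(t) = (t + 3)*(t - 4) = (3 + t)*(-4 + t) = (-4 + t)*(3 + t))
D(M, s) = -1 (D(M, s) = -2 + (M + s)/(s + M) = -2 + (M + s)/(M + s) = -2 + 1 = -1)
A(w, j) = -24 - 2*w + 2*w² (A(w, j) = (-12 + w² - w)*2 = -24 - 2*w + 2*w²)
(D(-1, 3)*A(6, -2))*(-18) = -(-24 - 2*6 + 2*6²)*(-18) = -(-24 - 12 + 2*36)*(-18) = -(-24 - 12 + 72)*(-18) = -1*36*(-18) = -36*(-18) = 648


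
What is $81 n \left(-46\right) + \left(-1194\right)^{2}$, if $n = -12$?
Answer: $1470348$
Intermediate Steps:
$81 n \left(-46\right) + \left(-1194\right)^{2} = 81 \left(-12\right) \left(-46\right) + \left(-1194\right)^{2} = \left(-972\right) \left(-46\right) + 1425636 = 44712 + 1425636 = 1470348$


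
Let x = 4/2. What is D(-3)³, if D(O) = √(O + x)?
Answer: -I ≈ -1.0*I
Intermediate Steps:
x = 2 (x = 4*(½) = 2)
D(O) = √(2 + O) (D(O) = √(O + 2) = √(2 + O))
D(-3)³ = (√(2 - 3))³ = (√(-1))³ = I³ = -I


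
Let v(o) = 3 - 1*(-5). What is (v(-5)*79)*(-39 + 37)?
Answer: -1264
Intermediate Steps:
v(o) = 8 (v(o) = 3 + 5 = 8)
(v(-5)*79)*(-39 + 37) = (8*79)*(-39 + 37) = 632*(-2) = -1264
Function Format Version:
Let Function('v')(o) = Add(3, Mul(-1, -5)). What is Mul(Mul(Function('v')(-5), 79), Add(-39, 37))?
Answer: -1264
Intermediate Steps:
Function('v')(o) = 8 (Function('v')(o) = Add(3, 5) = 8)
Mul(Mul(Function('v')(-5), 79), Add(-39, 37)) = Mul(Mul(8, 79), Add(-39, 37)) = Mul(632, -2) = -1264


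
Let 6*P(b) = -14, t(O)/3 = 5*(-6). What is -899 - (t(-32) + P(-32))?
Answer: -2420/3 ≈ -806.67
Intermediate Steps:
t(O) = -90 (t(O) = 3*(5*(-6)) = 3*(-30) = -90)
P(b) = -7/3 (P(b) = (1/6)*(-14) = -7/3)
-899 - (t(-32) + P(-32)) = -899 - (-90 - 7/3) = -899 - 1*(-277/3) = -899 + 277/3 = -2420/3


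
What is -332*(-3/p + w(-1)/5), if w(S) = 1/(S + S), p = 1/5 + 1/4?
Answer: 33698/15 ≈ 2246.5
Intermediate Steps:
p = 9/20 (p = 1*(⅕) + 1*(¼) = ⅕ + ¼ = 9/20 ≈ 0.45000)
w(S) = 1/(2*S)
-332*(-3/p + w(-1)/5) = -332*(-3/9/20 + ((½)/(-1))/5) = -332*(-3*20/9 + ((½)*(-1))*(⅕)) = -332*(-20/3 - ½*⅕) = -332*(-20/3 - ⅒) = -332*(-203/30) = 33698/15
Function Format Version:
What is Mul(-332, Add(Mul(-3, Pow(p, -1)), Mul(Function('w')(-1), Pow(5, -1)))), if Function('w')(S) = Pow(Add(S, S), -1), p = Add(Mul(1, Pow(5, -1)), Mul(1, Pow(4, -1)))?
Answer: Rational(33698, 15) ≈ 2246.5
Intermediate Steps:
p = Rational(9, 20) (p = Add(Mul(1, Rational(1, 5)), Mul(1, Rational(1, 4))) = Add(Rational(1, 5), Rational(1, 4)) = Rational(9, 20) ≈ 0.45000)
Function('w')(S) = Mul(Rational(1, 2), Pow(S, -1)) (Function('w')(S) = Pow(Mul(2, S), -1) = Mul(Rational(1, 2), Pow(S, -1)))
Mul(-332, Add(Mul(-3, Pow(p, -1)), Mul(Function('w')(-1), Pow(5, -1)))) = Mul(-332, Add(Mul(-3, Pow(Rational(9, 20), -1)), Mul(Mul(Rational(1, 2), Pow(-1, -1)), Pow(5, -1)))) = Mul(-332, Add(Mul(-3, Rational(20, 9)), Mul(Mul(Rational(1, 2), -1), Rational(1, 5)))) = Mul(-332, Add(Rational(-20, 3), Mul(Rational(-1, 2), Rational(1, 5)))) = Mul(-332, Add(Rational(-20, 3), Rational(-1, 10))) = Mul(-332, Rational(-203, 30)) = Rational(33698, 15)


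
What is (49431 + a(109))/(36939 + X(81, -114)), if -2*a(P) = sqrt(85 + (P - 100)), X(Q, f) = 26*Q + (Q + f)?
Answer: 16477/13004 - sqrt(94)/78024 ≈ 1.2669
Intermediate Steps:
X(Q, f) = f + 27*Q
a(P) = -sqrt(-15 + P)/2 (a(P) = -sqrt(85 + (P - 100))/2 = -sqrt(85 + (-100 + P))/2 = -sqrt(-15 + P)/2)
(49431 + a(109))/(36939 + X(81, -114)) = (49431 - sqrt(-15 + 109)/2)/(36939 + (-114 + 27*81)) = (49431 - sqrt(94)/2)/(36939 + (-114 + 2187)) = (49431 - sqrt(94)/2)/(36939 + 2073) = (49431 - sqrt(94)/2)/39012 = (49431 - sqrt(94)/2)*(1/39012) = 16477/13004 - sqrt(94)/78024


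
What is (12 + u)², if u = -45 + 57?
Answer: 576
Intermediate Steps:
u = 12
(12 + u)² = (12 + 12)² = 24² = 576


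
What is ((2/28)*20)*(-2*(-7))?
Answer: 20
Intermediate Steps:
((2/28)*20)*(-2*(-7)) = ((2*(1/28))*20)*14 = ((1/14)*20)*14 = (10/7)*14 = 20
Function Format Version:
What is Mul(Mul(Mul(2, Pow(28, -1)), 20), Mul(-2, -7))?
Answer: 20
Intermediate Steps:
Mul(Mul(Mul(2, Pow(28, -1)), 20), Mul(-2, -7)) = Mul(Mul(Mul(2, Rational(1, 28)), 20), 14) = Mul(Mul(Rational(1, 14), 20), 14) = Mul(Rational(10, 7), 14) = 20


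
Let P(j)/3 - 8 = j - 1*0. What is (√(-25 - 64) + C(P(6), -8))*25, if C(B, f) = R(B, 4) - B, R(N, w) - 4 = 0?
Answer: -950 + 25*I*√89 ≈ -950.0 + 235.85*I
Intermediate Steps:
P(j) = 24 + 3*j (P(j) = 24 + 3*(j - 1*0) = 24 + 3*(j + 0) = 24 + 3*j)
R(N, w) = 4 (R(N, w) = 4 + 0 = 4)
C(B, f) = 4 - B
(√(-25 - 64) + C(P(6), -8))*25 = (√(-25 - 64) + (4 - (24 + 3*6)))*25 = (√(-89) + (4 - (24 + 18)))*25 = (I*√89 + (4 - 1*42))*25 = (I*√89 + (4 - 42))*25 = (I*√89 - 38)*25 = (-38 + I*√89)*25 = -950 + 25*I*√89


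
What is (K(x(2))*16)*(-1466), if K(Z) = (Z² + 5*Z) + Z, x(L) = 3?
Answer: -633312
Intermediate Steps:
K(Z) = Z² + 6*Z
(K(x(2))*16)*(-1466) = ((3*(6 + 3))*16)*(-1466) = ((3*9)*16)*(-1466) = (27*16)*(-1466) = 432*(-1466) = -633312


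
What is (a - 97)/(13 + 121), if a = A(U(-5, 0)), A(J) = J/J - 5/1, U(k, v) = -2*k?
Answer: -101/134 ≈ -0.75373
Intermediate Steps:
A(J) = -4 (A(J) = 1 - 5*1 = 1 - 5 = -4)
a = -4
(a - 97)/(13 + 121) = (-4 - 97)/(13 + 121) = -101/134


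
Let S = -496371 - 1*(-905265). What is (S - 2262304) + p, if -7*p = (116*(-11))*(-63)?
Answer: -1864894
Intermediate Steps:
S = 408894 (S = -496371 + 905265 = 408894)
p = -11484 (p = -116*(-11)*(-63)/7 = -(-1276)*(-63)/7 = -⅐*80388 = -11484)
(S - 2262304) + p = (408894 - 2262304) - 11484 = -1853410 - 11484 = -1864894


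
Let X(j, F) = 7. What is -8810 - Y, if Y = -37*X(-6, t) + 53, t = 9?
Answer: -8604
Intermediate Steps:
Y = -206 (Y = -37*7 + 53 = -259 + 53 = -206)
-8810 - Y = -8810 - 1*(-206) = -8810 + 206 = -8604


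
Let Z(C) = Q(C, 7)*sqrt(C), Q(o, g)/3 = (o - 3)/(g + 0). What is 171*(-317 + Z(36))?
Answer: -277875/7 ≈ -39696.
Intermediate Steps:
Q(o, g) = 3*(-3 + o)/g (Q(o, g) = 3*((o - 3)/(g + 0)) = 3*((-3 + o)/g) = 3*(-3 + o)/g)
Z(C) = sqrt(C)*(-9/7 + 3*C/7) (Z(C) = (3*(-3 + C)/7)*sqrt(C) = (3*(1/7)*(-3 + C))*sqrt(C) = (-9/7 + 3*C/7)*sqrt(C) = sqrt(C)*(-9/7 + 3*C/7))
171*(-317 + Z(36)) = 171*(-317 + 3*sqrt(36)*(-3 + 36)/7) = 171*(-317 + (3/7)*6*33) = 171*(-317 + 594/7) = 171*(-1625/7) = -277875/7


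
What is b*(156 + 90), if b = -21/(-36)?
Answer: 287/2 ≈ 143.50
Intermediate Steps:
b = 7/12 (b = -21*(-1/36) = 7/12 ≈ 0.58333)
b*(156 + 90) = 7*(156 + 90)/12 = (7/12)*246 = 287/2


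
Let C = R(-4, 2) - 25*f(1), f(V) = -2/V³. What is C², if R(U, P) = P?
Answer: 2704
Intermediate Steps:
f(V) = -2/V³
C = 52 (C = 2 - (-50)/1³ = 2 - (-50) = 2 - 25*(-2) = 2 + 50 = 52)
C² = 52² = 2704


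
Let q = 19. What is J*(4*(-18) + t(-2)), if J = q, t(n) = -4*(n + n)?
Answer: -1064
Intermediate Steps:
t(n) = -8*n
J = 19
J*(4*(-18) + t(-2)) = 19*(4*(-18) - 8*(-2)) = 19*(-72 + 16) = 19*(-56) = -1064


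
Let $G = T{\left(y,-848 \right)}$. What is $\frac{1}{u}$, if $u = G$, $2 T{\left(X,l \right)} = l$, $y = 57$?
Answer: $- \frac{1}{424} \approx -0.0023585$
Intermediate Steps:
$T{\left(X,l \right)} = \frac{l}{2}$
$G = -424$ ($G = \frac{1}{2} \left(-848\right) = -424$)
$u = -424$
$\frac{1}{u} = \frac{1}{-424} = - \frac{1}{424}$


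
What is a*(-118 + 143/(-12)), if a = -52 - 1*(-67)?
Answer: -7795/4 ≈ -1948.8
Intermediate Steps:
a = 15 (a = -52 + 67 = 15)
a*(-118 + 143/(-12)) = 15*(-118 + 143/(-12)) = 15*(-118 + 143*(-1/12)) = 15*(-118 - 143/12) = 15*(-1559/12) = -7795/4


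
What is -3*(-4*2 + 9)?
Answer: -3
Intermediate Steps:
-3*(-4*2 + 9) = -3*(-8 + 9) = -3*1 = -3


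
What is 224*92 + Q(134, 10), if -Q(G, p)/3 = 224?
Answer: 19936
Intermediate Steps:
Q(G, p) = -672 (Q(G, p) = -3*224 = -672)
224*92 + Q(134, 10) = 224*92 - 672 = 20608 - 672 = 19936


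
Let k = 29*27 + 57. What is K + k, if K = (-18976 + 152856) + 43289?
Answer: 178009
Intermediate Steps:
K = 177169 (K = 133880 + 43289 = 177169)
k = 840 (k = 783 + 57 = 840)
K + k = 177169 + 840 = 178009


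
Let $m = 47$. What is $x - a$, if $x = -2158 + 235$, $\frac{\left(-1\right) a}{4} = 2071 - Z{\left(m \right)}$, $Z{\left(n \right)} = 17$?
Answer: $6293$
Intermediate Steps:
$a = -8216$ ($a = - 4 \left(2071 - 17\right) = \left(-4\right) 2054 = -8216$)
$x = -1923$
$x - a = -1923 - -8216 = -1923 + 8216 = 6293$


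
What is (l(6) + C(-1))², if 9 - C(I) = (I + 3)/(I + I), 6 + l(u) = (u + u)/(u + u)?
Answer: 25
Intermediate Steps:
l(u) = -5 (l(u) = -6 + (u + u)/(u + u) = -6 + (2*u)/((2*u)) = -6 + (2*u)*(1/(2*u)) = -6 + 1 = -5)
C(I) = 9 - (3 + I)/(2*I) (C(I) = 9 - (I + 3)/(I + I) = 9 - (3 + I)/(2*I))
(l(6) + C(-1))² = (-5 + (½)*(-3 + 17*(-1))/(-1))² = (-5 + (½)*(-1)*(-3 - 17))² = (-5 + (½)*(-1)*(-20))² = (-5 + 10)² = 5² = 25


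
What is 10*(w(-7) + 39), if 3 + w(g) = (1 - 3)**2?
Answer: 400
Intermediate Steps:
w(g) = 1 (w(g) = -3 + (1 - 3)**2 = -3 + (-2)**2 = -3 + 4 = 1)
10*(w(-7) + 39) = 10*(1 + 39) = 10*40 = 400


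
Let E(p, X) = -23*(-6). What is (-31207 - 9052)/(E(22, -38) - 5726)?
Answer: 317/44 ≈ 7.2045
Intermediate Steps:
E(p, X) = 138
(-31207 - 9052)/(E(22, -38) - 5726) = (-31207 - 9052)/(138 - 5726) = -40259/(-5588) = -40259*(-1/5588) = 317/44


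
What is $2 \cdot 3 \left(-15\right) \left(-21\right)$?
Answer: $1890$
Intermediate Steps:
$2 \cdot 3 \left(-15\right) \left(-21\right) = 6 \left(-15\right) \left(-21\right) = \left(-90\right) \left(-21\right) = 1890$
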